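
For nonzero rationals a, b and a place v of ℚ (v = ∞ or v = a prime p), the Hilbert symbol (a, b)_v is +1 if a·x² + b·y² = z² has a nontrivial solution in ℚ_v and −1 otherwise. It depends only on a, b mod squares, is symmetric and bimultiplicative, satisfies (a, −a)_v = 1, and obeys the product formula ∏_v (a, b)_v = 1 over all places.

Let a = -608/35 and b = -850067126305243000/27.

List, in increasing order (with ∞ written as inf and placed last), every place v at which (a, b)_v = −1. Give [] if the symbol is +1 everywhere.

[3, 5, 37, inf]

Mod squares: a ≡ -1330, b ≡ -98469210. Check v ∈ {∞, 2, 3, 5, 7, 11, 19, 23, 29, 37}.
v=5: a=5^-1·(≡1), b=5^3·(≡3) mod 5; (1|5)=+1, (3|5)=-1; (−1)^{-1·3·2}·(+1)^3·(-1)^-1 = -1.
v=29: a=29^0·(≡5), b=29^1·(≡4) mod 29; (5|29)=+1, (4|29)=+1; (−1)^{0·1·14}·(+1)^1·(+1)^0 = +1.
v=19: a=19^1·(≡17), b=19^3·(≡14) mod 19; (17|19)=+1, (14|19)=-1; (−1)^{1·3·9}·(+1)^3·(-1)^1 = +1.
v=2: v_2(a)=5, v_2(b)=3; units ≡ 7, 3 (mod 8); ε·ε+αω+βω = 1·1+5·1+3·0 ≡ 0  ⇒  (a,b)_2 = +1.
v=∞: -1330 < 0 and -98469210 < 0  ⇒  (a,b)_∞ = -1.
v=3: a=3^0·(≡2), b=3^-3·(≡2) mod 3; (2|3)=-1, (2|3)=-1; (−1)^{0·-3·1}·(-1)^-3·(-1)^0 = -1.
v=7: a=7^-1·(≡3), b=7^3·(≡2) mod 7; (3|7)=-1, (2|7)=+1; (−1)^{-1·3·3}·(-1)^3·(+1)^-1 = +1.
v=11: a=11^0·(≡4), b=11^4·(≡10) mod 11; (4|11)=+1, (10|11)=-1; (−1)^{0·4·5}·(+1)^4·(-1)^0 = +1.
v=37: a=37^0·(≡8), b=37^1·(≡31) mod 37; (8|37)=-1, (31|37)=-1; (−1)^{0·1·18}·(-1)^1·(-1)^0 = -1.
v=23: a=23^0·(≡3), b=23^1·(≡15) mod 23; (3|23)=+1, (15|23)=-1; (−1)^{0·1·11}·(+1)^1·(-1)^0 = +1.
Ram(-1330, -98469210) = {3, 5, 37, ∞}; no ℚ_3-point on the conic.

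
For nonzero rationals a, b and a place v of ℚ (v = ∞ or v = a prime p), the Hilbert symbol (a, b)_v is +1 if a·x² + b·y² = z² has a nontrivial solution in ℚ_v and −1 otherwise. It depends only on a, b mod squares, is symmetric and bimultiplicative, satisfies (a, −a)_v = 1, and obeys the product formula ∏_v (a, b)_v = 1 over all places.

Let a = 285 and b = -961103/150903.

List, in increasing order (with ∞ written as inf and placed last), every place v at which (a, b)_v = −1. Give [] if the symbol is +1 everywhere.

(a, b) ≡ (285, -1081) mod (ℚ^×)²; places V = {2, 3, 5, 11, 13, 19, 23, 47, ∞}.
(a,b)_47: α=0, u≡3; β=1, v≡7 (mod 47); (3|47)=+1, (7|47)=+1; sign (−1)^0·+1^1·+1^0 = +1.
(a,b)_23: α=0, u≡9; β=-1, v≡15 (mod 23); (9|23)=+1, (15|23)=-1; sign (−1)^0·+1^-1·-1^0 = +1.
(a,b)_3: α=1, u≡2; β=-8, v≡2 (mod 3); (2|3)=-1, (2|3)=-1; sign (−1)^0·-1^-8·-1^1 = -1.
(a,b)_19: α=1, u≡15; β=0, v≡10 (mod 19); (15|19)=-1, (10|19)=-1; sign (−1)^0·-1^0·-1^1 = -1.
(a,b)_2: α=0, β=0; u≡5, v≡7 (mod 8); ε(u)ε(v)=0·1, αω(v)=0·0, βω(u)=0·1; sum ≡ 0  ⇒  +1.
(a,b)_5: α=1, u≡2; β=0, v≡4 (mod 5); (2|5)=-1, (4|5)=+1; sign (−1)^0·-1^0·+1^1 = +1.
(a,b)_11: α=0, u≡10; β=2, v≡2 (mod 11); (10|11)=-1, (2|11)=-1; sign (−1)^0·-1^2·-1^0 = +1.
(a,b)_13: α=0, u≡12; β=2, v≡6 (mod 13); (12|13)=+1, (6|13)=-1; sign (−1)^0·+1^2·-1^0 = +1.
(a,b)_∞: sgn(285)=+, sgn(-1081)=−, so +1.
|Ram(285, -1081)| = 2, even; anisotropic at {3, 19}.

[3, 19]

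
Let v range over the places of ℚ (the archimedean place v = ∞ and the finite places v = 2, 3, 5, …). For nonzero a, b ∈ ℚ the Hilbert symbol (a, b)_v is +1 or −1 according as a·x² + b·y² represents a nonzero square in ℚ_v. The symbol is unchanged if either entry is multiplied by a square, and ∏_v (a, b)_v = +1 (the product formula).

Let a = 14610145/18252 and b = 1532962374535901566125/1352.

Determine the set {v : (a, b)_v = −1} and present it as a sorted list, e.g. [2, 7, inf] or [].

[2, 31, 37, 41]

(a, b) ≡ (362235, 7191690) mod (ℚ^×)²; places V = {2, 3, 5, 11, 13, 19, 31, 37, 41, ∞}.
(a,b)_19: α=1, u≡10; β=5, v≡11 (mod 19); (10|19)=-1, (11|19)=+1; sign (−1)^1·-1^5·+1^1 = +1.
(a,b)_11: α=2, u≡3; β=1, v≡3 (mod 11); (3|11)=+1, (3|11)=+1; sign (−1)^0·+1^1·+1^2 = +1.
(a,b)_2: α=-2, β=-3; u≡3, v≡5 (mod 8); ε(u)ε(v)=1·0, αω(v)=-2·1, βω(u)=-3·1; sum ≡ 1  ⇒  -1.
(a,b)_13: α=-2, u≡1; β=-2, v≡3 (mod 13); (1|13)=+1, (3|13)=+1; sign (−1)^0·+1^-2·+1^-2 = +1.
(a,b)_41: α=1, u≡2; β=2, v≡27 (mod 41); (2|41)=+1, (27|41)=-1; sign (−1)^0·+1^2·-1^1 = -1.
(a,b)_3: α=-3, u≡1; β=5, v≡2 (mod 3); (1|3)=+1, (2|3)=-1; sign (−1)^1·+1^5·-1^-3 = +1.
(a,b)_37: α=0, u≡6; β=1, v≡30 (mod 37); (6|37)=-1, (30|37)=+1; sign (−1)^0·-1^1·+1^0 = -1.
(a,b)_5: α=1, u≡2; β=3, v≡2 (mod 5); (2|5)=-1, (2|5)=-1; sign (−1)^0·-1^3·-1^1 = +1.
(a,b)_31: α=1, u≡13; β=3, v≡17 (mod 31); (13|31)=-1, (17|31)=-1; sign (−1)^1·-1^3·-1^1 = -1.
(a,b)_∞: sgn(362235)=+, sgn(7191690)=+, so +1.
Ram(362235, 7191690) = {2, 31, 37, 41}; no ℚ_2-point on the conic.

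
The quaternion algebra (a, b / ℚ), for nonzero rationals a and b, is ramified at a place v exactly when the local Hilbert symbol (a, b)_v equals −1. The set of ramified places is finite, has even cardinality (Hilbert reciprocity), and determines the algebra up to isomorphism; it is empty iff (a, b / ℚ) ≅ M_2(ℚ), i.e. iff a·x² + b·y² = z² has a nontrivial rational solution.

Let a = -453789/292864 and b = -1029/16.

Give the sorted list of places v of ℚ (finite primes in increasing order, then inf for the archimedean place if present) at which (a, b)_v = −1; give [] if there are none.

[2, 3, 13, inf]

Mod squares: a ≡ -6006, b ≡ -21. Check v ∈ {∞, 2, 3, 7, 11, 13}.
v=11: a=11^-1·(≡4), b=11^0·(≡1) mod 11; (4|11)=+1, (1|11)=+1; (−1)^{-1·0·5}·(+1)^0·(+1)^-1 = +1.
v=∞: -6006 < 0 and -21 < 0  ⇒  (a,b)_∞ = -1.
v=7: a=7^5·(≡3), b=7^3·(≡2) mod 7; (3|7)=-1, (2|7)=+1; (−1)^{5·3·3}·(-1)^3·(+1)^5 = +1.
v=3: a=3^3·(≡2), b=3^1·(≡2) mod 3; (2|3)=-1, (2|3)=-1; (−1)^{3·1·1}·(-1)^1·(-1)^3 = -1.
v=13: a=13^-1·(≡11), b=13^0·(≡8) mod 13; (11|13)=-1, (8|13)=-1; (−1)^{-1·0·6}·(-1)^0·(-1)^-1 = -1.
v=2: v_2(a)=-11, v_2(b)=-4; units ≡ 5, 3 (mod 8); ε·ε+αω+βω = 0·1+-11·1+-4·1 ≡ 1  ⇒  (a,b)_2 = -1.
(-6006, -21 / ℚ) ramifies at {2, 3, 13, ∞}: a division algebra.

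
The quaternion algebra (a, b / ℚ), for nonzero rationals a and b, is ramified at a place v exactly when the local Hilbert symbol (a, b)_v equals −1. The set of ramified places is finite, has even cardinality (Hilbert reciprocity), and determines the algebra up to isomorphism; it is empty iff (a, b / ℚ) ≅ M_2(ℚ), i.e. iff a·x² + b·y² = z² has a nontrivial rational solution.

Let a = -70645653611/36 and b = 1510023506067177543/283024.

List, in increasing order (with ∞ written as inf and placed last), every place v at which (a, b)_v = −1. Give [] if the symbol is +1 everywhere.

[13, 17]

(a, b) ≡ (-790211, 9503) mod (ℚ^×)²; places V = {2, 3, 7, 13, 17, 19, 23, 43, 47, ∞}.
(a,b)_∞: sgn(-790211)=−, sgn(9503)=+, so +1.
(a,b)_19: α=0, u≡3; β=-2, v≡3 (mod 19); (3|19)=-1, (3|19)=-1; sign (−1)^0·-1^-2·-1^0 = +1.
(a,b)_23: α=3, u≡19; β=4, v≡3 (mod 23); (19|23)=-1, (3|23)=+1; sign (−1)^0·-1^4·+1^3 = +1.
(a,b)_47: α=1, u≡43; β=2, v≡12 (mod 47); (43|47)=-1, (12|47)=+1; sign (−1)^0·-1^2·+1^1 = +1.
(a,b)_17: α=1, u≡5; β=1, v≡9 (mod 17); (5|17)=-1, (9|17)=+1; sign (−1)^0·-1^1·+1^1 = -1.
(a,b)_3: α=-2, u≡1; β=2, v≡2 (mod 3); (1|3)=+1, (2|3)=-1; sign (−1)^0·+1^2·-1^-2 = +1.
(a,b)_2: α=-2, β=-4; u≡5, v≡7 (mod 8); ε(u)ε(v)=0·1, αω(v)=-2·0, βω(u)=-4·1; sum ≡ 0  ⇒  +1.
(a,b)_13: α=2, u≡5; β=5, v≡10 (mod 13); (5|13)=-1, (10|13)=+1; sign (−1)^0·-1^5·+1^2 = -1.
(a,b)_7: α=0, u≡6; β=-2, v≡1 (mod 7); (6|7)=-1, (1|7)=+1; sign (−1)^0·-1^-2·+1^0 = +1.
(a,b)_43: α=1, u≡3; β=1, v≡11 (mod 43); (3|43)=-1, (11|43)=+1; sign (−1)^1·-1^1·+1^1 = +1.
Ram(-790211, 9503) = {13, 17}; no ℚ_13-point on the conic.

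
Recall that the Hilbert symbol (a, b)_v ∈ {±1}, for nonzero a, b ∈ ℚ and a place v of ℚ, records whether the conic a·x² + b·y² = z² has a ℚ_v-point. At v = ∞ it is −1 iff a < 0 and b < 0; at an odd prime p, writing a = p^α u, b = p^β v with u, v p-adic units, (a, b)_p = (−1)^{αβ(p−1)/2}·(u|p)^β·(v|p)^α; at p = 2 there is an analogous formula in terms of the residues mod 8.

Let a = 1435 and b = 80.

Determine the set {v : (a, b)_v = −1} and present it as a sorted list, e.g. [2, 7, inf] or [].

[5, 7]

(a, b) ≡ (1435, 5) mod (ℚ^×)²; places V = {2, 5, 7, 41, ∞}.
(a,b)_5: α=1, u≡2; β=1, v≡1 (mod 5); (2|5)=-1, (1|5)=+1; sign (−1)^0·-1^1·+1^1 = -1.
(a,b)_41: α=1, u≡35; β=0, v≡39 (mod 41); (35|41)=-1, (39|41)=+1; sign (−1)^0·-1^0·+1^1 = +1.
(a,b)_7: α=1, u≡2; β=0, v≡3 (mod 7); (2|7)=+1, (3|7)=-1; sign (−1)^0·+1^0·-1^1 = -1.
(a,b)_∞: sgn(1435)=+, sgn(5)=+, so +1.
(a,b)_2: α=0, β=4; u≡3, v≡5 (mod 8); ε(u)ε(v)=1·0, αω(v)=0·1, βω(u)=4·1; sum ≡ 0  ⇒  +1.
(1435, 5 / ℚ) ramifies at {5, 7}: a division algebra.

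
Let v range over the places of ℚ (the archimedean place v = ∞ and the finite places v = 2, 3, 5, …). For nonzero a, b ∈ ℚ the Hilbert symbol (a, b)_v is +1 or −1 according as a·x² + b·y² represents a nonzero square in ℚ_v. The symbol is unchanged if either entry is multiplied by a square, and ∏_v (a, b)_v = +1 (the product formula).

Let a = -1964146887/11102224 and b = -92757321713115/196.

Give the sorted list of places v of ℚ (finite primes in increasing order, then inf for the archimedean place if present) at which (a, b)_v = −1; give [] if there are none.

[5, inf]

(a, b) ≡ (-33263, -115) mod (ℚ^×)²; places V = {2, 3, 5, 7, 17, 23, 29, 31, 37, ∞}.
(a,b)_17: α=-2, u≡5; β=0, v≡2 (mod 17); (5|17)=-1, (2|17)=+1; sign (−1)^0·-1^0·+1^-2 = +1.
(a,b)_29: α=1, u≡4; β=2, v≡7 (mod 29); (4|29)=+1, (7|29)=+1; sign (−1)^0·+1^2·+1^1 = +1.
(a,b)_5: α=0, u≡2; β=1, v≡2 (mod 5); (2|5)=-1, (2|5)=-1; sign (−1)^0·-1^1·-1^0 = -1.
(a,b)_37: α=1, u≡36; β=2, v≡3 (mod 37); (36|37)=+1, (3|37)=+1; sign (−1)^0·+1^2·+1^1 = +1.
(a,b)_7: α=-4, u≡1; β=-2, v≡1 (mod 7); (1|7)=+1, (1|7)=+1; sign (−1)^0·+1^-2·+1^-4 = +1.
(a,b)_∞: sgn(-33263)=−, sgn(-115)=−, so -1.
(a,b)_3: α=10, u≡1; β=6, v≡2 (mod 3); (1|3)=+1, (2|3)=-1; sign (−1)^0·+1^6·-1^10 = +1.
(a,b)_23: α=0, u≡16; β=1, v≡2 (mod 23); (16|23)=+1, (2|23)=+1; sign (−1)^0·+1^1·+1^0 = +1.
(a,b)_2: α=-4, β=-2; u≡1, v≡5 (mod 8); ε(u)ε(v)=0·0, αω(v)=-4·1, βω(u)=-2·0; sum ≡ 0  ⇒  +1.
(a,b)_31: α=1, u≡22; β=2, v≡9 (mod 31); (22|31)=-1, (9|31)=+1; sign (−1)^0·-1^2·+1^1 = +1.
(-33263, -115 / ℚ) ramifies at {5, ∞}: a division algebra.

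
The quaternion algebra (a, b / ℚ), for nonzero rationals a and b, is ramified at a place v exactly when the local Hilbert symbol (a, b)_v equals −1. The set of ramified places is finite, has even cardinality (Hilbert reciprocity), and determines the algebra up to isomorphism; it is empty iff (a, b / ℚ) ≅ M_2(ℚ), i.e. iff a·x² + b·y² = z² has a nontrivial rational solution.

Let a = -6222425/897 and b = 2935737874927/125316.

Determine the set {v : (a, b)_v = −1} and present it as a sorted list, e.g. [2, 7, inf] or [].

[2, 13, 19, 23]

(a, b) ≡ (-15249, 247) mod (ℚ^×)²; places V = {2, 3, 5, 11, 13, 17, 19, 23, 53, 59, ∞}.
(a,b)_2: α=0, β=-2; u≡7, v≡7 (mod 8); ε(u)ε(v)=1·1, αω(v)=0·0, βω(u)=-2·0; sum ≡ 1  ⇒  -1.
(a,b)_13: α=-1, u≡3; β=1, v≡6 (mod 13); (3|13)=+1, (6|13)=-1; sign (−1)^0·+1^1·-1^-1 = -1.
(a,b)_5: α=2, u≡4; β=0, v≡2 (mod 5); (4|5)=+1, (2|5)=-1; sign (−1)^0·+1^0·-1^2 = +1.
(a,b)_11: α=4, u≡8; β=4, v≡4 (mod 11); (8|11)=-1, (4|11)=+1; sign (−1)^0·-1^4·+1^4 = +1.
(a,b)_23: α=-1, u≡4; β=0, v≡11 (mod 23); (4|23)=+1, (11|23)=-1; sign (−1)^0·+1^0·-1^-1 = -1.
(a,b)_3: α=-1, u≡2; β=-2, v≡1 (mod 3); (2|3)=-1, (1|3)=+1; sign (−1)^0·-1^-2·+1^-1 = +1.
(a,b)_59: α=0, u≡50; β=-2, v≡55 (mod 59); (50|59)=-1, (55|59)=-1; sign (−1)^0·-1^-2·-1^0 = +1.
(a,b)_19: α=0, u≡14; β=1, v≡15 (mod 19); (14|19)=-1, (15|19)=-1; sign (−1)^0·-1^1·-1^0 = -1.
(a,b)_17: α=1, u≡8; β=2, v≡16 (mod 17); (8|17)=+1, (16|17)=+1; sign (−1)^0·+1^2·+1^1 = +1.
(a,b)_53: α=0, u≡43; β=2, v≡31 (mod 53); (43|53)=+1, (31|53)=-1; sign (−1)^0·+1^2·-1^0 = +1.
(a,b)_∞: sgn(-15249)=−, sgn(247)=+, so +1.
|Ram(-15249, 247)| = 4, even; anisotropic at {2, 13, 19, 23}.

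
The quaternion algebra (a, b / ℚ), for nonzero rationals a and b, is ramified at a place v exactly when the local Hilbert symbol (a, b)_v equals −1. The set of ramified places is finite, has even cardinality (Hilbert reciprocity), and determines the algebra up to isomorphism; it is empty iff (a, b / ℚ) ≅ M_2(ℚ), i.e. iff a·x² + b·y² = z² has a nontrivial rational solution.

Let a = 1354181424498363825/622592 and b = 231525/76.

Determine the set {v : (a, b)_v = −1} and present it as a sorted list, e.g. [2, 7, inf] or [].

[2, 19]

(a, b) ≡ (10374, 399) mod (ℚ^×)²; places V = {2, 3, 5, 7, 13, 19, ∞}.
(a,b)_3: α=11, u≡2; β=3, v≡1 (mod 3); (2|3)=-1, (1|3)=+1; sign (−1)^1·-1^3·+1^11 = +1.
(a,b)_13: α=5, u≡7; β=0, v≡9 (mod 13); (7|13)=-1, (9|13)=+1; sign (−1)^0·-1^0·+1^5 = +1.
(a,b)_19: α=-1, u≡15; β=-1, v≡12 (mod 19); (15|19)=-1, (12|19)=-1; sign (−1)^1·-1^-1·-1^-1 = -1.
(a,b)_5: α=2, u≡4; β=2, v≡1 (mod 5); (4|5)=+1, (1|5)=+1; sign (−1)^0·+1^2·+1^2 = +1.
(a,b)_2: α=-15, β=-2; u≡3, v≡7 (mod 8); ε(u)ε(v)=1·1, αω(v)=-15·0, βω(u)=-2·1; sum ≡ 1  ⇒  -1.
(a,b)_7: α=7, u≡3; β=3, v≡4 (mod 7); (3|7)=-1, (4|7)=+1; sign (−1)^1·-1^3·+1^7 = +1.
(a,b)_∞: sgn(10374)=+, sgn(399)=+, so +1.
Ram(10374, 399) = {2, 19}; no ℚ_2-point on the conic.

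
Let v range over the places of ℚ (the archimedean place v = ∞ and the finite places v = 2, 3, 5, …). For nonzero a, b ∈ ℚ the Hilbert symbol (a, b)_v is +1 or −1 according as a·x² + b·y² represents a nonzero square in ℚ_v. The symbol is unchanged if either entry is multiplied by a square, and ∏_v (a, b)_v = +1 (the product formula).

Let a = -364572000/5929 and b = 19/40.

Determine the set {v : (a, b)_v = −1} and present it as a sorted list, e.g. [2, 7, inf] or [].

[2, 5, 13, 41]

Mod squares: a ≡ -101270, b ≡ 190. Check v ∈ {∞, 2, 3, 5, 7, 11, 13, 19, 41}.
v=19: a=19^1·(≡5), b=19^1·(≡10) mod 19; (5|19)=+1, (10|19)=-1; (−1)^{1·1·9}·(+1)^1·(-1)^1 = +1.
v=13: a=13^1·(≡3), b=13^0·(≡6) mod 13; (3|13)=+1, (6|13)=-1; (−1)^{1·0·6}·(+1)^0·(-1)^1 = -1.
v=7: a=7^-2·(≡6), b=7^0·(≡1) mod 7; (6|7)=-1, (1|7)=+1; (−1)^{-2·0·3}·(-1)^0·(+1)^-2 = +1.
v=11: a=11^-2·(≡2), b=11^0·(≡9) mod 11; (2|11)=-1, (9|11)=+1; (−1)^{-2·0·5}·(-1)^0·(+1)^-2 = +1.
v=2: v_2(a)=5, v_2(b)=-3; units ≡ 5, 7 (mod 8); ε·ε+αω+βω = 0·1+5·0+-3·1 ≡ 1  ⇒  (a,b)_2 = -1.
v=3: a=3^2·(≡1), b=3^0·(≡1) mod 3; (1|3)=+1, (1|3)=+1; (−1)^{2·0·1}·(+1)^0·(+1)^2 = +1.
v=41: a=41^1·(≡36), b=41^0·(≡22) mod 41; (36|41)=+1, (22|41)=-1; (−1)^{1·0·20}·(+1)^0·(-1)^1 = -1.
v=∞: -101270 < 0 and 190 > 0  ⇒  (a,b)_∞ = +1.
v=5: a=5^3·(≡1), b=5^-1·(≡3) mod 5; (1|5)=+1, (3|5)=-1; (−1)^{3·-1·2}·(+1)^-1·(-1)^3 = -1.
(-101270, 190 / ℚ) ramifies at {2, 5, 13, 41}: a division algebra.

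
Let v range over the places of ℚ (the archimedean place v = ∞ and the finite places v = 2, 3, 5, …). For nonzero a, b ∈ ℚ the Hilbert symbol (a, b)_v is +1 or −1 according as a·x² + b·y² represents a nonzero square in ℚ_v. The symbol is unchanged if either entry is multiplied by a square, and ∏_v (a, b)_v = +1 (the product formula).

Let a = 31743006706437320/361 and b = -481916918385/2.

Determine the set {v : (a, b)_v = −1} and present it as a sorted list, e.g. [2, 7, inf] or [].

Mod squares: a ≡ 572930, b ≡ -22493730. Check v ∈ {∞, 2, 3, 5, 7, 17, 19, 23, 43, 47, 53}.
v=7: a=7^2·(≡1), b=7^1·(≡1) mod 7; (1|7)=+1, (1|7)=+1; (−1)^{2·1·3}·(+1)^1·(+1)^2 = +1.
v=2: v_2(a)=3, v_2(b)=-1; units ≡ 1, 7 (mod 8); ε·ε+αω+βω = 0·1+3·0+-1·0 ≡ 0  ⇒  (a,b)_2 = +1.
v=17: a=17^2·(≡4), b=17^0·(≡3) mod 17; (4|17)=+1, (3|17)=-1; (−1)^{2·0·8}·(+1)^0·(-1)^2 = +1.
v=47: a=47^1·(≡25), b=47^1·(≡41) mod 47; (25|47)=+1, (41|47)=-1; (−1)^{1·1·23}·(+1)^1·(-1)^1 = +1.
v=5: a=5^1·(≡4), b=5^1·(≡4) mod 5; (4|5)=+1, (4|5)=+1; (−1)^{1·1·2}·(+1)^1·(+1)^1 = +1.
v=43: a=43^2·(≡13), b=43^1·(≡18) mod 43; (13|43)=+1, (18|43)=-1; (−1)^{2·1·21}·(+1)^1·(-1)^2 = +1.
v=53: a=53^1·(≡48), b=53^1·(≡8) mod 53; (48|53)=-1, (8|53)=-1; (−1)^{1·1·26}·(-1)^1·(-1)^1 = +1.
v=23: a=23^3·(≡13), b=23^2·(≡5) mod 23; (13|23)=+1, (5|23)=-1; (−1)^{3·2·11}·(+1)^2·(-1)^3 = -1.
v=∞: 572930 > 0 and -22493730 < 0  ⇒  (a,b)_∞ = +1.
v=3: a=3^0·(≡2), b=3^5·(≡2) mod 3; (2|3)=-1, (2|3)=-1; (−1)^{0·5·1}·(-1)^5·(-1)^0 = -1.
v=19: a=19^-2·(≡1), b=19^0·(≡9) mod 19; (1|19)=+1, (9|19)=+1; (−1)^{-2·0·9}·(+1)^0·(+1)^-2 = +1.
(572930, -22493730 / ℚ) ramifies at {3, 23}: a division algebra.

[3, 23]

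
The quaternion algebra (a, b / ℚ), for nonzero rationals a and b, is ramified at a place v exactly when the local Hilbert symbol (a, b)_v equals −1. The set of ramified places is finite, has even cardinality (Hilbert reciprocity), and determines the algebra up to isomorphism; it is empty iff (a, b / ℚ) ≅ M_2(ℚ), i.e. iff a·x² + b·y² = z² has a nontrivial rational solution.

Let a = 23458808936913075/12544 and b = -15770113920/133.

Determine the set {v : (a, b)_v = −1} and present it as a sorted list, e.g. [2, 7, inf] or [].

Mod squares: a ≡ 187, b ≡ -248710. Check v ∈ {∞, 2, 3, 5, 7, 11, 17, 19}.
v=7: a=7^-2·(≡3), b=7^-1·(≡4) mod 7; (3|7)=-1, (4|7)=+1; (−1)^{-2·-1·3}·(-1)^-1·(+1)^-2 = -1.
v=3: a=3^4·(≡1), b=3^2·(≡2) mod 3; (1|3)=+1, (2|3)=-1; (−1)^{4·2·1}·(+1)^2·(-1)^4 = +1.
v=5: a=5^2·(≡2), b=5^1·(≡2) mod 5; (2|5)=-1, (2|5)=-1; (−1)^{2·1·2}·(-1)^1·(-1)^2 = -1.
v=17: a=17^3·(≡11), b=17^1·(≡7) mod 17; (11|17)=-1, (7|17)=-1; (−1)^{3·1·8}·(-1)^1·(-1)^3 = +1.
v=∞: 187 > 0 and -248710 < 0  ⇒  (a,b)_∞ = +1.
v=19: a=19^0·(≡16), b=19^-1·(≡6) mod 19; (16|19)=+1, (6|19)=+1; (−1)^{0·-1·9}·(+1)^-1·(+1)^0 = +1.
v=2: v_2(a)=-8, v_2(b)=7; units ≡ 3, 5 (mod 8); ε·ε+αω+βω = 1·0+-8·1+7·1 ≡ 1  ⇒  (a,b)_2 = -1.
v=11: a=11^9·(≡10), b=11^5·(≡2) mod 11; (10|11)=-1, (2|11)=-1; (−1)^{9·5·5}·(-1)^5·(-1)^9 = -1.
(187, -248710 / ℚ) ramifies at {2, 5, 7, 11}: a division algebra.

[2, 5, 7, 11]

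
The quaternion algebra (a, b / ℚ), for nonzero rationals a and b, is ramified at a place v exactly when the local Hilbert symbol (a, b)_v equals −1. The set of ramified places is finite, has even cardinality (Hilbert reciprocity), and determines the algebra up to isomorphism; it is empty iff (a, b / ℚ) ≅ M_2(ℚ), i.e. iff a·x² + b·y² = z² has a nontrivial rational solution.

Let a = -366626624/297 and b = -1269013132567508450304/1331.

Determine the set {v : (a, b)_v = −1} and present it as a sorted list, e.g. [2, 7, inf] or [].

[2, inf]

Mod squares: a ≡ -7293, b ≡ -429. Check v ∈ {∞, 2, 3, 7, 11, 13, 17, 23}.
v=7: a=7^2·(≡4), b=7^4·(≡3) mod 7; (4|7)=+1, (3|7)=-1; (−1)^{2·4·3}·(+1)^4·(-1)^2 = +1.
v=2: v_2(a)=6, v_2(b)=10; units ≡ 3, 3 (mod 8); ε·ε+αω+βω = 1·1+6·1+10·1 ≡ 1  ⇒  (a,b)_2 = -1.
v=∞: -7293 < 0 and -429 < 0  ⇒  (a,b)_∞ = -1.
v=13: a=13^1·(≡2), b=13^3·(≡8) mod 13; (2|13)=-1, (8|13)=-1; (−1)^{1·3·6}·(-1)^3·(-1)^1 = +1.
v=17: a=17^1·(≡8), b=17^0·(≡1) mod 17; (8|17)=+1, (1|17)=+1; (−1)^{1·0·8}·(+1)^0·(+1)^1 = +1.
v=23: a=23^2·(≡10), b=23^8·(≡8) mod 23; (10|23)=-1, (8|23)=+1; (−1)^{2·8·11}·(-1)^8·(+1)^2 = +1.
v=11: a=11^-1·(≡2), b=11^-3·(≡5) mod 11; (2|11)=-1, (5|11)=+1; (−1)^{-1·-3·5}·(-1)^-3·(+1)^-1 = +1.
v=3: a=3^-3·(≡2), b=3^1·(≡1) mod 3; (2|3)=-1, (1|3)=+1; (−1)^{-3·1·1}·(-1)^1·(+1)^-3 = +1.
(-7293, -429 / ℚ) ramifies at {2, ∞}: a division algebra.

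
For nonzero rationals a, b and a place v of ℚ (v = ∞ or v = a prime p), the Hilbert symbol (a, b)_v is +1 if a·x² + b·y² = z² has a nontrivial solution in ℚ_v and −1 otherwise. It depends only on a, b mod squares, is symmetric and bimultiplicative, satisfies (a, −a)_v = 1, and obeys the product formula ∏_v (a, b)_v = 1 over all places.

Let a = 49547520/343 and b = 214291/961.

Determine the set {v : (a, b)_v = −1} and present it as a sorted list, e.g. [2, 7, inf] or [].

[2, 7, 17, 23]

Mod squares: a ≡ 150535, b ≡ 1771. Check v ∈ {∞, 2, 3, 5, 7, 11, 17, 23, 31}.
v=7: a=7^-3·(≡1), b=7^1·(≡1) mod 7; (1|7)=+1, (1|7)=+1; (−1)^{-3·1·3}·(+1)^1·(+1)^-3 = -1.
v=11: a=11^1·(≡9), b=11^3·(≡10) mod 11; (9|11)=+1, (10|11)=-1; (−1)^{1·3·5}·(+1)^3·(-1)^1 = +1.
v=31: a=31^0·(≡17), b=31^-2·(≡19) mod 31; (17|31)=-1, (19|31)=+1; (−1)^{0·-2·15}·(-1)^-2·(+1)^0 = +1.
v=17: a=17^1·(≡4), b=17^0·(≡12) mod 17; (4|17)=+1, (12|17)=-1; (−1)^{1·0·8}·(+1)^0·(-1)^1 = -1.
v=23: a=23^1·(≡16), b=23^1·(≡18) mod 23; (16|23)=+1, (18|23)=+1; (−1)^{1·1·11}·(+1)^1·(+1)^1 = -1.
v=3: a=3^2·(≡1), b=3^0·(≡1) mod 3; (1|3)=+1, (1|3)=+1; (−1)^{2·0·1}·(+1)^0·(+1)^2 = +1.
v=2: v_2(a)=8, v_2(b)=0; units ≡ 7, 3 (mod 8); ε·ε+αω+βω = 1·1+8·1+0·0 ≡ 1  ⇒  (a,b)_2 = -1.
v=∞: 150535 > 0 and 1771 > 0  ⇒  (a,b)_∞ = +1.
v=5: a=5^1·(≡3), b=5^0·(≡1) mod 5; (3|5)=-1, (1|5)=+1; (−1)^{1·0·2}·(-1)^0·(+1)^1 = +1.
Ram(150535, 1771) = {2, 7, 17, 23}; no ℚ_2-point on the conic.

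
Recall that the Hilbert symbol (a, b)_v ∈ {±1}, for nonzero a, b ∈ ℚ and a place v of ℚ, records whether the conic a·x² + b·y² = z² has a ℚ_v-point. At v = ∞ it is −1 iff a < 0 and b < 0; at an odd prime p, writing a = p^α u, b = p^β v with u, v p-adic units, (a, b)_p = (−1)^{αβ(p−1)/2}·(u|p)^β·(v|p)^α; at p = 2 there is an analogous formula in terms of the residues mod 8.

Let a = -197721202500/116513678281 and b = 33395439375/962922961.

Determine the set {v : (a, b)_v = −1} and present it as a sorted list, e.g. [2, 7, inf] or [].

Mod squares: a ≡ -129, b ≡ 1247. Check v ∈ {∞, 2, 3, 5, 7, 11, 13, 23, 29, 31, 43}.
v=2: v_2(a)=2, v_2(b)=0; units ≡ 7, 7 (mod 8); ε·ε+αω+βω = 1·1+2·0+0·0 ≡ 1  ⇒  (a,b)_2 = -1.
v=13: a=13^-2·(≡4), b=13^-2·(≡1) mod 13; (4|13)=+1, (1|13)=+1; (−1)^{-2·-2·6}·(+1)^-2·(+1)^-2 = +1.
v=7: a=7^-2·(≡4), b=7^-2·(≡1) mod 7; (4|7)=+1, (1|7)=+1; (−1)^{-2·-2·3}·(+1)^-2·(+1)^-2 = +1.
v=11: a=11^-4·(≡1), b=11^-2·(≡4) mod 11; (1|11)=+1, (4|11)=+1; (−1)^{-4·-2·5}·(+1)^-2·(+1)^-4 = +1.
v=∞: -129 < 0 and 1247 > 0  ⇒  (a,b)_∞ = +1.
v=43: a=43^1·(≡15), b=43^1·(≡29) mod 43; (15|43)=+1, (29|43)=-1; (−1)^{1·1·21}·(+1)^1·(-1)^1 = +1.
v=5: a=5^4·(≡1), b=5^4·(≡3) mod 5; (1|5)=+1, (3|5)=-1; (−1)^{4·4·2}·(+1)^4·(-1)^4 = +1.
v=29: a=29^2·(≡13), b=29^1·(≡17) mod 29; (13|29)=+1, (17|29)=-1; (−1)^{2·1·14}·(+1)^1·(-1)^2 = +1.
v=23: a=23^0·(≡13), b=23^2·(≡15) mod 23; (13|23)=+1, (15|23)=-1; (−1)^{0·2·11}·(+1)^2·(-1)^0 = +1.
v=3: a=3^7·(≡2), b=3^4·(≡2) mod 3; (2|3)=-1, (2|3)=-1; (−1)^{7·4·1}·(-1)^4·(-1)^7 = -1.
v=31: a=31^-2·(≡22), b=31^-2·(≡8) mod 31; (22|31)=-1, (8|31)=+1; (−1)^{-2·-2·15}·(-1)^-2·(+1)^-2 = +1.
(-129, 1247 / ℚ) ramifies at {2, 3}: a division algebra.

[2, 3]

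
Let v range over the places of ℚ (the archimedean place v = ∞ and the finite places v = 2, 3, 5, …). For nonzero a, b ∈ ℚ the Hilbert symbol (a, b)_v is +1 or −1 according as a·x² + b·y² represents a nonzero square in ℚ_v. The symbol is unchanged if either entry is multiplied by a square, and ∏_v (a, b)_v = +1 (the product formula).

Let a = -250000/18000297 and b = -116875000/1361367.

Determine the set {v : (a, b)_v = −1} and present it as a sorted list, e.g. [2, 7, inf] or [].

[2, 5, 17, inf]

Mod squares: a ≡ -17, b ≡ -13090. Check v ∈ {∞, 2, 3, 5, 7, 11, 17}.
v=2: v_2(a)=4, v_2(b)=3; units ≡ 7, 7 (mod 8); ε·ε+αω+βω = 1·1+4·0+3·0 ≡ 1  ⇒  (a,b)_2 = -1.
v=17: a=17^-1·(≡8), b=17^1·(≡3) mod 17; (8|17)=+1, (3|17)=-1; (−1)^{-1·1·8}·(+1)^1·(-1)^-1 = -1.
v=7: a=7^-6·(≡2), b=7^-5·(≡6) mod 7; (2|7)=+1, (6|7)=-1; (−1)^{-6·-5·3}·(+1)^-5·(-1)^-6 = +1.
v=3: a=3^-2·(≡1), b=3^-4·(≡2) mod 3; (1|3)=+1, (2|3)=-1; (−1)^{-2·-4·1}·(+1)^-4·(-1)^-2 = +1.
v=11: a=11^0·(≡9), b=11^1·(≡3) mod 11; (9|11)=+1, (3|11)=+1; (−1)^{0·1·5}·(+1)^1·(+1)^0 = +1.
v=5: a=5^6·(≡2), b=5^7·(≡2) mod 5; (2|5)=-1, (2|5)=-1; (−1)^{6·7·2}·(-1)^7·(-1)^6 = -1.
v=∞: -17 < 0 and -13090 < 0  ⇒  (a,b)_∞ = -1.
|Ram(-17, -13090)| = 4, even; anisotropic at {2, 5, 17, ∞}.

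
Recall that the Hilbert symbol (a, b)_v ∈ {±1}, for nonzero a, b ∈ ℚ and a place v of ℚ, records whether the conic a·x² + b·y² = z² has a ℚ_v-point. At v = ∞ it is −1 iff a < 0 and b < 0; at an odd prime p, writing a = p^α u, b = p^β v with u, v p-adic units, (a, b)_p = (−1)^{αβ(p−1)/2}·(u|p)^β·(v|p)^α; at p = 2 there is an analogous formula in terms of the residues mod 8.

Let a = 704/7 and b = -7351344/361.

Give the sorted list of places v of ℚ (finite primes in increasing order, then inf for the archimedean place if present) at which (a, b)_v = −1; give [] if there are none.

Mod squares: a ≡ 77, b ≡ -51051. Check v ∈ {∞, 2, 3, 7, 11, 13, 17, 19}.
v=2: v_2(a)=6, v_2(b)=4; units ≡ 5, 5 (mod 8); ε·ε+αω+βω = 0·0+6·1+4·1 ≡ 0  ⇒  (a,b)_2 = +1.
v=19: a=19^0·(≡11), b=19^-2·(≡3) mod 19; (11|19)=+1, (3|19)=-1; (−1)^{0·-2·9}·(+1)^-2·(-1)^0 = +1.
v=7: a=7^-1·(≡4), b=7^1·(≡1) mod 7; (4|7)=+1, (1|7)=+1; (−1)^{-1·1·3}·(+1)^1·(+1)^-1 = -1.
v=3: a=3^0·(≡2), b=3^3·(≡2) mod 3; (2|3)=-1, (2|3)=-1; (−1)^{0·3·1}·(-1)^3·(-1)^0 = -1.
v=17: a=17^0·(≡1), b=17^1·(≡12) mod 17; (1|17)=+1, (12|17)=-1; (−1)^{0·1·8}·(+1)^1·(-1)^0 = +1.
v=11: a=11^1·(≡6), b=11^1·(≡5) mod 11; (6|11)=-1, (5|11)=+1; (−1)^{1·1·5}·(-1)^1·(+1)^1 = +1.
v=13: a=13^0·(≡4), b=13^1·(≡9) mod 13; (4|13)=+1, (9|13)=+1; (−1)^{0·1·6}·(+1)^1·(+1)^0 = +1.
v=∞: 77 > 0 and -51051 < 0  ⇒  (a,b)_∞ = +1.
(77, -51051 / ℚ) ramifies at {3, 7}: a division algebra.

[3, 7]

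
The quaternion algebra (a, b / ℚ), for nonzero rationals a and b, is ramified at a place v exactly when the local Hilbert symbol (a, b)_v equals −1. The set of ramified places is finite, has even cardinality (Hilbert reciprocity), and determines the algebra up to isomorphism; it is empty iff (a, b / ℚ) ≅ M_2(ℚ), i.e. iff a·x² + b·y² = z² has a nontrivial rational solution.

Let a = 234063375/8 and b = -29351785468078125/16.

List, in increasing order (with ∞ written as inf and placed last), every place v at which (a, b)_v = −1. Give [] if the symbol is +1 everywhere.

[3, 5]

(a, b) ≡ (51870, -13) mod (ℚ^×)²; places V = {2, 3, 5, 7, 13, 19, ∞}.
(a,b)_13: α=1, u≡12; β=3, v≡1 (mod 13); (12|13)=+1, (1|13)=+1; sign (−1)^0·+1^3·+1^1 = +1.
(a,b)_5: α=3, u≡4; β=6, v≡3 (mod 5); (4|5)=+1, (3|5)=-1; sign (−1)^0·+1^6·-1^3 = -1.
(a,b)_7: α=1, u≡4; β=0, v≡2 (mod 7); (4|7)=+1, (2|7)=+1; sign (−1)^0·+1^0·+1^1 = +1.
(a,b)_19: α=3, u≡12; β=4, v≡16 (mod 19); (12|19)=-1, (16|19)=+1; sign (−1)^0·-1^4·+1^3 = +1.
(a,b)_3: α=1, u≡1; β=8, v≡2 (mod 3); (1|3)=+1, (2|3)=-1; sign (−1)^0·+1^8·-1^1 = -1.
(a,b)_∞: sgn(51870)=+, sgn(-13)=−, so +1.
(a,b)_2: α=-3, β=-4; u≡7, v≡3 (mod 8); ε(u)ε(v)=1·1, αω(v)=-3·1, βω(u)=-4·0; sum ≡ 0  ⇒  +1.
(51870, -13 / ℚ) ramifies at {3, 5}: a division algebra.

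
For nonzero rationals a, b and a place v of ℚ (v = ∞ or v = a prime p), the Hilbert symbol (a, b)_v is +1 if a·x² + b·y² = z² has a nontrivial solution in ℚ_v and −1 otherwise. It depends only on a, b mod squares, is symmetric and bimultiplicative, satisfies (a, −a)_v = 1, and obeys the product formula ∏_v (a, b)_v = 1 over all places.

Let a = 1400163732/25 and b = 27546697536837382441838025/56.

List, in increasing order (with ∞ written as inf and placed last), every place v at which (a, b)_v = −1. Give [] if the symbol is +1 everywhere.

[2, 23, 29, 41]

(a, b) ≡ (4321493, 91779868334) mod (ℚ^×)²; places V = {2, 3, 5, 7, 11, 19, 23, 29, 31, 37, 41, ∞}.
(a,b)_29: α=1, u≡3; β=3, v≡13 (mod 29); (3|29)=-1, (13|29)=+1; sign (−1)^0·-1^3·+1^1 = -1.
(a,b)_31: α=1, u≡30; β=3, v≡5 (mod 31); (30|31)=-1, (5|31)=+1; sign (−1)^1·-1^3·+1^1 = +1.
(a,b)_5: α=-2, u≡2; β=2, v≡1 (mod 5); (2|5)=-1, (1|5)=+1; sign (−1)^0·-1^2·+1^-2 = +1.
(a,b)_3: α=4, u≡2; β=2, v≡2 (mod 3); (2|3)=-1, (2|3)=-1; sign (−1)^0·-1^2·-1^4 = +1.
(a,b)_37: α=0, u≡3; β=1, v≡19 (mod 37); (3|37)=+1, (19|37)=-1; sign (−1)^0·+1^1·-1^0 = +1.
(a,b)_11: α=1, u≡4; β=3, v≡7 (mod 11); (4|11)=+1, (7|11)=-1; sign (−1)^1·+1^3·-1^1 = +1.
(a,b)_∞: sgn(4321493)=+, sgn(91779868334)=+, so +1.
(a,b)_2: α=2, β=-3; u≡5, v≡7 (mod 8); ε(u)ε(v)=0·1, αω(v)=2·0, βω(u)=-3·1; sum ≡ 1  ⇒  -1.
(a,b)_19: α=1, u≡6; β=3, v≡15 (mod 19); (6|19)=+1, (15|19)=-1; sign (−1)^1·+1^3·-1^1 = +1.
(a,b)_7: α=0, u≡4; β=-1, v≡5 (mod 7); (4|7)=+1, (5|7)=-1; sign (−1)^0·+1^-1·-1^0 = +1.
(a,b)_23: α=1, u≡4; β=3, v≡9 (mod 23); (4|23)=+1, (9|23)=+1; sign (−1)^1·+1^3·+1^1 = -1.
(a,b)_41: α=0, u≡13; β=1, v≡8 (mod 41); (13|41)=-1, (8|41)=+1; sign (−1)^0·-1^1·+1^0 = -1.
Ram(4321493, 91779868334) = {2, 23, 29, 41}; no ℚ_2-point on the conic.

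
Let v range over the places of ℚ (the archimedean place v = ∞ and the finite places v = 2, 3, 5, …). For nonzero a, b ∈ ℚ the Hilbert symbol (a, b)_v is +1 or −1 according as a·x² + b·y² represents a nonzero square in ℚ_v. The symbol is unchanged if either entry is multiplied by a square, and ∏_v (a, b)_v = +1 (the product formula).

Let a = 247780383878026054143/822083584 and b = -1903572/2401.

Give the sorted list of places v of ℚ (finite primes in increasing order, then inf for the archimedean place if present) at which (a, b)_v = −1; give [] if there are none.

Mod squares: a ≡ 23, b ≡ -437. Check v ∈ {∞, 2, 3, 7, 11, 19, 23}.
v=19: a=19^4·(≡1), b=19^1·(≡8) mod 19; (1|19)=+1, (8|19)=-1; (−1)^{4·1·9}·(+1)^1·(-1)^4 = +1.
v=11: a=11^8·(≡4), b=11^2·(≡3) mod 11; (4|11)=+1, (3|11)=+1; (−1)^{8·2·5}·(+1)^2·(+1)^8 = +1.
v=7: a=7^-2·(≡4), b=7^-4·(≡1) mod 7; (4|7)=+1, (1|7)=+1; (−1)^{-2·-4·3}·(+1)^-4·(+1)^-2 = +1.
v=3: a=3^6·(≡2), b=3^2·(≡1) mod 3; (2|3)=-1, (1|3)=+1; (−1)^{6·2·1}·(-1)^2·(+1)^6 = +1.
v=23: a=23^3·(≡9), b=23^1·(≡4) mod 23; (9|23)=+1, (4|23)=+1; (−1)^{3·1·11}·(+1)^1·(+1)^3 = -1.
v=2: v_2(a)=-24, v_2(b)=2; units ≡ 7, 3 (mod 8); ε·ε+αω+βω = 1·1+-24·1+2·0 ≡ 1  ⇒  (a,b)_2 = -1.
v=∞: 23 > 0 and -437 < 0  ⇒  (a,b)_∞ = +1.
Ram(23, -437) = {2, 23}; no ℚ_2-point on the conic.

[2, 23]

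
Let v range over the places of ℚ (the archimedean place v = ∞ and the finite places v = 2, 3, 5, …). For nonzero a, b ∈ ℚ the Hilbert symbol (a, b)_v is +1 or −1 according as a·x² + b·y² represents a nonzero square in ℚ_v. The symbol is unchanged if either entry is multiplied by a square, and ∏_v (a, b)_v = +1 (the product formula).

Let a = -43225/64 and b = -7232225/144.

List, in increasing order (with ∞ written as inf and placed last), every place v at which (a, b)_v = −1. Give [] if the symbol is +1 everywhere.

Mod squares: a ≡ -1729, b ≡ -1001. Check v ∈ {∞, 2, 3, 5, 7, 11, 13, 17, 19}.
v=17: a=17^0·(≡7), b=17^2·(≡2) mod 17; (7|17)=-1, (2|17)=+1; (−1)^{0·2·8}·(-1)^2·(+1)^0 = +1.
v=7: a=7^1·(≡6), b=7^1·(≡1) mod 7; (6|7)=-1, (1|7)=+1; (−1)^{1·1·3}·(-1)^1·(+1)^1 = +1.
v=5: a=5^2·(≡4), b=5^2·(≡4) mod 5; (4|5)=+1, (4|5)=+1; (−1)^{2·2·2}·(+1)^2·(+1)^2 = +1.
v=11: a=11^0·(≡3), b=11^1·(≡6) mod 11; (3|11)=+1, (6|11)=-1; (−1)^{0·1·5}·(+1)^1·(-1)^0 = +1.
v=2: v_2(a)=-6, v_2(b)=-4; units ≡ 7, 7 (mod 8); ε·ε+αω+βω = 1·1+-6·0+-4·0 ≡ 1  ⇒  (a,b)_2 = -1.
v=13: a=13^1·(≡10), b=13^1·(≡10) mod 13; (10|13)=+1, (10|13)=+1; (−1)^{1·1·6}·(+1)^1·(+1)^1 = +1.
v=3: a=3^0·(≡2), b=3^-2·(≡1) mod 3; (2|3)=-1, (1|3)=+1; (−1)^{0·-2·1}·(-1)^-2·(+1)^0 = +1.
v=19: a=19^1·(≡17), b=19^0·(≡1) mod 19; (17|19)=+1, (1|19)=+1; (−1)^{1·0·9}·(+1)^0·(+1)^1 = +1.
v=∞: -1729 < 0 and -1001 < 0  ⇒  (a,b)_∞ = -1.
|Ram(-1729, -1001)| = 2, even; anisotropic at {2, ∞}.

[2, inf]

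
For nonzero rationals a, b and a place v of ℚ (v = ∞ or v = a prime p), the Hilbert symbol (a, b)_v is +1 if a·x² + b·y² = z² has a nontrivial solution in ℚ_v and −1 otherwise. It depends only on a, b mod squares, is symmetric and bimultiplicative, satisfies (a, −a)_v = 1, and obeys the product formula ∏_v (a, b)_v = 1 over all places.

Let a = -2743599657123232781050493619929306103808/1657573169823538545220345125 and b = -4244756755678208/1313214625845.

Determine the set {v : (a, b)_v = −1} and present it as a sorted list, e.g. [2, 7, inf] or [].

[7, inf]

Mod squares: a ≡ -35, b ≡ -85. Check v ∈ {∞, 2, 3, 5, 7, 11, 17, 19, 37, 53}.
v=7: a=7^5·(≡4), b=7^2·(≡3) mod 7; (4|7)=+1, (3|7)=-1; (−1)^{5·2·3}·(+1)^2·(-1)^5 = -1.
v=53: a=53^6·(≡48), b=53^2·(≡19) mod 53; (48|53)=-1, (19|53)=-1; (−1)^{6·2·26}·(-1)^2·(-1)^6 = +1.
v=17: a=17^2·(≡2), b=17^1·(≡3) mod 17; (2|17)=+1, (3|17)=-1; (−1)^{2·1·8}·(+1)^1·(-1)^2 = +1.
v=2: v_2(a)=26, v_2(b)=10; units ≡ 5, 3 (mod 8); ε·ε+αω+βω = 0·1+26·1+10·1 ≡ 0  ⇒  (a,b)_2 = +1.
v=19: a=19^-6·(≡14), b=19^-2·(≡10) mod 19; (14|19)=-1, (10|19)=-1; (−1)^{-6·-2·9}·(-1)^-2·(-1)^-6 = +1.
v=5: a=5^-3·(≡2), b=5^-1·(≡3) mod 5; (2|5)=-1, (3|5)=-1; (−1)^{-3·-1·2}·(-1)^-1·(-1)^-3 = +1.
v=3: a=3^-30·(≡1), b=3^-12·(≡2) mod 3; (1|3)=+1, (2|3)=-1; (−1)^{-30·-12·1}·(+1)^-12·(-1)^-30 = +1.
v=37: a=37^-2·(≡19), b=37^-2·(≡3) mod 37; (19|37)=-1, (3|37)=+1; (−1)^{-2·-2·18}·(-1)^-2·(+1)^-2 = +1.
v=∞: -35 < 0 and -85 < 0  ⇒  (a,b)_∞ = -1.
v=11: a=11^14·(≡9), b=11^6·(≡1) mod 11; (9|11)=+1, (1|11)=+1; (−1)^{14·6·5}·(+1)^6·(+1)^14 = +1.
(-35, -85 / ℚ) ramifies at {7, ∞}: a division algebra.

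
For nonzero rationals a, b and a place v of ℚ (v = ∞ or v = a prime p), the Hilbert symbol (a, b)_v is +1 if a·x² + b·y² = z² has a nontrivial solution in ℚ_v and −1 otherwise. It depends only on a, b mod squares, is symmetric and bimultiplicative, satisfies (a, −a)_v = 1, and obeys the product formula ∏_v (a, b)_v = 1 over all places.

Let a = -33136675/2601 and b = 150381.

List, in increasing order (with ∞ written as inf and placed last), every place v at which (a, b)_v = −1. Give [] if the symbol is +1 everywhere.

[23, 31]

Mod squares: a ≡ -7843, b ≡ 341. Check v ∈ {∞, 2, 3, 5, 7, 11, 13, 17, 23, 31}.
v=31: a=31^1·(≡15), b=31^1·(≡15) mod 31; (15|31)=-1, (15|31)=-1; (−1)^{1·1·15}·(-1)^1·(-1)^1 = -1.
v=11: a=11^1·(≡7), b=11^1·(≡9) mod 11; (7|11)=-1, (9|11)=+1; (−1)^{1·1·5}·(-1)^1·(+1)^1 = +1.
v=5: a=5^2·(≡3), b=5^0·(≡1) mod 5; (3|5)=-1, (1|5)=+1; (−1)^{2·0·2}·(-1)^0·(+1)^2 = +1.
v=3: a=3^-2·(≡2), b=3^2·(≡2) mod 3; (2|3)=-1, (2|3)=-1; (−1)^{-2·2·1}·(-1)^2·(-1)^-2 = +1.
v=∞: -7843 < 0 and 341 > 0  ⇒  (a,b)_∞ = +1.
v=2: v_2(a)=0, v_2(b)=0; units ≡ 5, 5 (mod 8); ε·ε+αω+βω = 0·0+0·1+0·1 ≡ 0  ⇒  (a,b)_2 = +1.
v=23: a=23^1·(≡9), b=23^0·(≡7) mod 23; (9|23)=+1, (7|23)=-1; (−1)^{1·0·11}·(+1)^0·(-1)^1 = -1.
v=13: a=13^2·(≡4), b=13^0·(≡10) mod 13; (4|13)=+1, (10|13)=+1; (−1)^{2·0·6}·(+1)^0·(+1)^2 = +1.
v=17: a=17^-2·(≡11), b=17^0·(≡16) mod 17; (11|17)=-1, (16|17)=+1; (−1)^{-2·0·8}·(-1)^0·(+1)^-2 = +1.
v=7: a=7^0·(≡4), b=7^2·(≡3) mod 7; (4|7)=+1, (3|7)=-1; (−1)^{0·2·3}·(+1)^2·(-1)^0 = +1.
(-7843, 341 / ℚ) ramifies at {23, 31}: a division algebra.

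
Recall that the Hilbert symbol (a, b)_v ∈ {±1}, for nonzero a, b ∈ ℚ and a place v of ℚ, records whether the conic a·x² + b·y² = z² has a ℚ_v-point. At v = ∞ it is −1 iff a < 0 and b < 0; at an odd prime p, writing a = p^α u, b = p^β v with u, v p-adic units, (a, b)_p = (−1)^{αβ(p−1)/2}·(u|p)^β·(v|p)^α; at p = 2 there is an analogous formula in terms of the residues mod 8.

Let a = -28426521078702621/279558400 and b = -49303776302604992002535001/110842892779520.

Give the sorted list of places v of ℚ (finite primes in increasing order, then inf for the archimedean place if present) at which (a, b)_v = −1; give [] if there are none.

(a, b) ≡ (-29, -410205) mod (ℚ^×)²; places V = {2, 3, 5, 7, 11, 17, 19, 23, 29, 31, 41, ∞}.
(a,b)_29: α=1, u≡24; β=3, v≡1 (mod 29); (24|29)=+1, (1|29)=+1; sign (−1)^0·+1^3·+1^1 = +1.
(a,b)_31: α=2, u≡10; β=2, v≡4 (mod 31); (10|31)=+1, (4|31)=+1; sign (−1)^0·+1^2·+1^2 = +1.
(a,b)_7: α=2, u≡3; β=2, v≡1 (mod 7); (3|7)=-1, (1|7)=+1; sign (−1)^0·-1^2·+1^2 = +1.
(a,b)_19: α=-2, u≡5; β=-2, v≡9 (mod 19); (5|19)=+1, (9|19)=+1; sign (−1)^0·+1^-2·+1^-2 = +1.
(a,b)_23: α=2, u≡20; β=3, v≡9 (mod 23); (20|23)=-1, (9|23)=+1; sign (−1)^0·-1^3·+1^2 = -1.
(a,b)_∞: sgn(-29)=−, sgn(-410205)=−, so -1.
(a,b)_5: α=-2, u≡4; β=-1, v≡1 (mod 5); (4|5)=+1, (1|5)=+1; sign (−1)^0·+1^-1·+1^-2 = +1.
(a,b)_41: α=2, u≡11; β=3, v≡32 (mod 41); (11|41)=-1, (32|41)=+1; sign (−1)^0·-1^3·+1^2 = -1.
(a,b)_11: α=-2, u≡4; β=-4, v≡10 (mod 11); (4|11)=+1, (10|11)=-1; sign (−1)^0·+1^-4·-1^-2 = +1.
(a,b)_17: α=2, u≡3; β=2, v≡6 (mod 17); (3|17)=-1, (6|17)=-1; sign (−1)^0·-1^2·-1^2 = +1.
(a,b)_2: α=-8, β=-22; u≡3, v≡3 (mod 8); ε(u)ε(v)=1·1, αω(v)=-8·1, βω(u)=-22·1; sum ≡ 1  ⇒  -1.
(a,b)_3: α=4, u≡1; β=11, v≡2 (mod 3); (1|3)=+1, (2|3)=-1; sign (−1)^0·+1^11·-1^4 = +1.
Ram(-29, -410205) = {2, 23, 41, ∞}; no ℚ_2-point on the conic.

[2, 23, 41, inf]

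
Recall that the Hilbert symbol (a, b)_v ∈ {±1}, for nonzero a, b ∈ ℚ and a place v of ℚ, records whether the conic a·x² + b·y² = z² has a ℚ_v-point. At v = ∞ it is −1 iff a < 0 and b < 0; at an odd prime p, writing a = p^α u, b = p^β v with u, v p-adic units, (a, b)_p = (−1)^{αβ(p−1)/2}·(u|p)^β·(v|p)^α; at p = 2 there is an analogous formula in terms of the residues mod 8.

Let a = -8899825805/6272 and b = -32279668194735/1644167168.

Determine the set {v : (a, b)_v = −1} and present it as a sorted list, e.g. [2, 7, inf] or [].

(a, b) ≡ (-64090, -152830) mod (ℚ^×)²; places V = {2, 3, 5, 7, 13, 17, 29, 31, ∞}.
(a,b)_13: α=1, u≡4; β=2, v≡2 (mod 13); (4|13)=+1, (2|13)=-1; sign (−1)^0·+1^2·-1^1 = -1.
(a,b)_29: α=1, u≡16; β=1, v≡27 (mod 29); (16|29)=+1, (27|29)=-1; sign (−1)^0·+1^1·-1^1 = -1.
(a,b)_3: α=0, u≡2; β=2, v≡2 (mod 3); (2|3)=-1, (2|3)=-1; sign (−1)^0·-1^2·-1^0 = +1.
(a,b)_5: α=1, u≡2; β=1, v≡1 (mod 5); (2|5)=-1, (1|5)=+1; sign (−1)^0·-1^1·+1^1 = -1.
(a,b)_∞: sgn(-64090)=−, sgn(-152830)=−, so -1.
(a,b)_7: α=-2, u≡2; β=-2, v≡2 (mod 7); (2|7)=+1, (2|7)=+1; sign (−1)^0·+1^-2·+1^-2 = +1.
(a,b)_2: α=-7, β=-25; u≡3, v≡1 (mod 8); ε(u)ε(v)=1·0, αω(v)=-7·0, βω(u)=-25·1; sum ≡ 1  ⇒  -1.
(a,b)_17: α=3, u≡16; β=3, v≡7 (mod 17); (16|17)=+1, (7|17)=-1; sign (−1)^0·+1^3·-1^3 = -1.
(a,b)_31: α=2, u≡9; β=3, v≡27 (mod 31); (9|31)=+1, (27|31)=-1; sign (−1)^0·+1^3·-1^2 = +1.
|Ram(-64090, -152830)| = 6, even; anisotropic at {2, 5, 13, 17, 29, ∞}.

[2, 5, 13, 17, 29, inf]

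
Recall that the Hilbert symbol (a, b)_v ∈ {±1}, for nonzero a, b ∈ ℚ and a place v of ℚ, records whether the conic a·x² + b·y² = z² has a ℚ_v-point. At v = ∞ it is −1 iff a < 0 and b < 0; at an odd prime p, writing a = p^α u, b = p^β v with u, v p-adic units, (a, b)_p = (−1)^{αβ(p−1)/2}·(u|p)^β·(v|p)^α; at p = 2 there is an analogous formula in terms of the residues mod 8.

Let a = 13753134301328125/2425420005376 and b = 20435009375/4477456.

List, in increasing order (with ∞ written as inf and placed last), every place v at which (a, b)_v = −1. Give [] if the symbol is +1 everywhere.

[11, 17]

(a, b) ≡ (85, 935) mod (ℚ^×)²; places V = {2, 5, 11, 17, 23, 29, ∞}.
(a,b)_∞: sgn(85)=+, sgn(935)=+, so +1.
(a,b)_5: α=7, u≡2; β=5, v≡3 (mod 5); (2|5)=-1, (3|5)=-1; sign (−1)^0·-1^5·-1^7 = +1.
(a,b)_17: α=1, u≡5; β=3, v≡8 (mod 17); (5|17)=-1, (8|17)=+1; sign (−1)^0·-1^3·+1^1 = -1.
(a,b)_2: α=-14, β=-4; u≡5, v≡7 (mod 8); ε(u)ε(v)=0·1, αω(v)=-14·0, βω(u)=-4·1; sum ≡ 0  ⇒  +1.
(a,b)_11: α=4, u≡2; β=3, v≡8 (mod 11); (2|11)=-1, (8|11)=-1; sign (−1)^0·-1^3·-1^4 = -1.
(a,b)_23: α=-6, u≡8; β=-4, v≡5 (mod 23); (8|23)=+1, (5|23)=-1; sign (−1)^0·+1^-4·-1^-6 = +1.
(a,b)_29: α=4, u≡2; β=0, v≡20 (mod 29); (2|29)=-1, (20|29)=+1; sign (−1)^0·-1^0·+1^4 = +1.
Ram(85, 935) = {11, 17}; no ℚ_11-point on the conic.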